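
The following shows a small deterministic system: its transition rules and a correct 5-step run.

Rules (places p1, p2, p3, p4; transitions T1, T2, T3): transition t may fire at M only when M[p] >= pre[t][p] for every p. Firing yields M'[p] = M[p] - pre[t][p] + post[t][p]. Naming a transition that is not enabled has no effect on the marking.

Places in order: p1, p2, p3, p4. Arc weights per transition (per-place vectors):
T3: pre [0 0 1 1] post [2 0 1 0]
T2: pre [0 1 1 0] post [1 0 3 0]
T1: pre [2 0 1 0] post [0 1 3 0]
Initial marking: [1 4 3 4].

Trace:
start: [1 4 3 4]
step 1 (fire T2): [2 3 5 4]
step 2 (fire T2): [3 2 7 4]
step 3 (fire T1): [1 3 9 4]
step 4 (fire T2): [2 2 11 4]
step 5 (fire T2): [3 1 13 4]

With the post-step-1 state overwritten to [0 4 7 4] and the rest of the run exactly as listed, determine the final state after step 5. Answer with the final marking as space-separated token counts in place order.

state after step 1 := [0 4 7 4]
step 2 (fire T2): [1 3 9 4]
step 3 (fire T1): [1 3 9 4]
step 4 (fire T2): [2 2 11 4]
step 5 (fire T2): [3 1 13 4]

3 1 13 4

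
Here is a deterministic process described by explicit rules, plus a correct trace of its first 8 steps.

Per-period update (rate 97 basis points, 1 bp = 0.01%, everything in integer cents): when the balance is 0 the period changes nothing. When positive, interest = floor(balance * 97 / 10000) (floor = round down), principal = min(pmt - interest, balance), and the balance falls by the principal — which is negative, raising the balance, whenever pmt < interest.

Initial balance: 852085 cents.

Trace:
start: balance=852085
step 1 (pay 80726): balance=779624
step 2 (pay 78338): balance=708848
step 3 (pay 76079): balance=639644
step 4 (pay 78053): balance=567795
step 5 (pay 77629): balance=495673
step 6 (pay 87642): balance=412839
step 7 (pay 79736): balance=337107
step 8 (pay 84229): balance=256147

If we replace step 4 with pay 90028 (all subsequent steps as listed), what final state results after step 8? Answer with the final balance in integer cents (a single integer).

243701

(re-executing from step 4 with the substitution; state before step 4: balance=639644)
step 4 (pay 90028): balance=555820
step 5 (pay 77629): balance=483582
step 6 (pay 87642): balance=400630
step 7 (pay 79736): balance=324780
step 8 (pay 84229): balance=243701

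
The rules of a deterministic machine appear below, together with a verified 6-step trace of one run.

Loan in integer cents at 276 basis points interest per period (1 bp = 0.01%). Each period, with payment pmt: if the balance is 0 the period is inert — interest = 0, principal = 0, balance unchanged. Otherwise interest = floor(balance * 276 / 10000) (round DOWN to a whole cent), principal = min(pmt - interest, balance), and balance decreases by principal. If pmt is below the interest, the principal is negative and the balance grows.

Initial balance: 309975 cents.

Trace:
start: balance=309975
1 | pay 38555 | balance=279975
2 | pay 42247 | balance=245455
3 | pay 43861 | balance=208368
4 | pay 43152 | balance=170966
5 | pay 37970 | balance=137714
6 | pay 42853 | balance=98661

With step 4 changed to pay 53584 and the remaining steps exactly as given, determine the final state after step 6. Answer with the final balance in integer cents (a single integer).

87646

(re-executing from step 4 with the substitution; state before step 4: balance=208368)
4 | pay 53584 | balance=160534
5 | pay 37970 | balance=126994
6 | pay 42853 | balance=87646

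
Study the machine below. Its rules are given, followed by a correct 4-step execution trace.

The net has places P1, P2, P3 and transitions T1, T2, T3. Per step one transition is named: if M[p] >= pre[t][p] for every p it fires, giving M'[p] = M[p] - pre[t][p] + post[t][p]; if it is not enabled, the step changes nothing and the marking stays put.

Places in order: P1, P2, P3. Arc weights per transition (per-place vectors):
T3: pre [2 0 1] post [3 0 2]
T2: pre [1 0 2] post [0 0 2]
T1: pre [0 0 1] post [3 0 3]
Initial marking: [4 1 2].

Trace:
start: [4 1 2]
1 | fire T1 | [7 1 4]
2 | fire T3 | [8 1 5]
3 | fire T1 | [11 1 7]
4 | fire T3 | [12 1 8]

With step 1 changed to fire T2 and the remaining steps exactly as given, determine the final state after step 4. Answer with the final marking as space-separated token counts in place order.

(re-executing from step 1 with the substitution; state before step 1: [4 1 2])
1 | fire T2 | [3 1 2]
2 | fire T3 | [4 1 3]
3 | fire T1 | [7 1 5]
4 | fire T3 | [8 1 6]

8 1 6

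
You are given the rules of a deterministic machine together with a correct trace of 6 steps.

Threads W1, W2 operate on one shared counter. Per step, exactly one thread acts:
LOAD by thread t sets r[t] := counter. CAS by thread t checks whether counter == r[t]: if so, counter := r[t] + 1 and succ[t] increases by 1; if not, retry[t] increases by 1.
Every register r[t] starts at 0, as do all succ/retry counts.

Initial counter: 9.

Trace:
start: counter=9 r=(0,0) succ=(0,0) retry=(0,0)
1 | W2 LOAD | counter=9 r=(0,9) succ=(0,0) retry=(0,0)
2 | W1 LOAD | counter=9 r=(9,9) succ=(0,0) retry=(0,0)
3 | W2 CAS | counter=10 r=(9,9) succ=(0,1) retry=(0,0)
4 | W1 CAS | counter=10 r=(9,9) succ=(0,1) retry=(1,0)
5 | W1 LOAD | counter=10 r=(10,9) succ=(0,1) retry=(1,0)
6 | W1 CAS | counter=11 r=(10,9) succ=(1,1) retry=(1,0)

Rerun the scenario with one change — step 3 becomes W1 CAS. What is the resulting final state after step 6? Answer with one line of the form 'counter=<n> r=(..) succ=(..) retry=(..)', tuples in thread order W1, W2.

(re-executing from step 3 with the substitution; state before step 3: counter=9 r=(9,9) succ=(0,0) retry=(0,0))
3 | W1 CAS | counter=10 r=(9,9) succ=(1,0) retry=(0,0)
4 | W1 CAS | counter=10 r=(9,9) succ=(1,0) retry=(1,0)
5 | W1 LOAD | counter=10 r=(10,9) succ=(1,0) retry=(1,0)
6 | W1 CAS | counter=11 r=(10,9) succ=(2,0) retry=(1,0)

counter=11 r=(10,9) succ=(2,0) retry=(1,0)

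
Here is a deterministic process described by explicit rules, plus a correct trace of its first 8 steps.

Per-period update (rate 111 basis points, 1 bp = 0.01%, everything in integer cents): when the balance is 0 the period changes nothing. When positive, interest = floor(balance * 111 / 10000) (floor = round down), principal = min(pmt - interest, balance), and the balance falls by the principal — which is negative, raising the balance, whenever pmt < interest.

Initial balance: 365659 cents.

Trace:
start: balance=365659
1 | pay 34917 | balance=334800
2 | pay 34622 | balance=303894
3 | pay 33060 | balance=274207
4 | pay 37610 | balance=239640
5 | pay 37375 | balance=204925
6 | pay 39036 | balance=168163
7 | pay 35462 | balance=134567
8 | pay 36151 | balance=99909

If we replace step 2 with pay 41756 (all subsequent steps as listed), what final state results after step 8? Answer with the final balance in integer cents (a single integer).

(re-executing from step 2 with the substitution; state before step 2: balance=334800)
2 | pay 41756 | balance=296760
3 | pay 33060 | balance=266994
4 | pay 37610 | balance=232347
5 | pay 37375 | balance=197551
6 | pay 39036 | balance=160707
7 | pay 35462 | balance=127028
8 | pay 36151 | balance=92287

92287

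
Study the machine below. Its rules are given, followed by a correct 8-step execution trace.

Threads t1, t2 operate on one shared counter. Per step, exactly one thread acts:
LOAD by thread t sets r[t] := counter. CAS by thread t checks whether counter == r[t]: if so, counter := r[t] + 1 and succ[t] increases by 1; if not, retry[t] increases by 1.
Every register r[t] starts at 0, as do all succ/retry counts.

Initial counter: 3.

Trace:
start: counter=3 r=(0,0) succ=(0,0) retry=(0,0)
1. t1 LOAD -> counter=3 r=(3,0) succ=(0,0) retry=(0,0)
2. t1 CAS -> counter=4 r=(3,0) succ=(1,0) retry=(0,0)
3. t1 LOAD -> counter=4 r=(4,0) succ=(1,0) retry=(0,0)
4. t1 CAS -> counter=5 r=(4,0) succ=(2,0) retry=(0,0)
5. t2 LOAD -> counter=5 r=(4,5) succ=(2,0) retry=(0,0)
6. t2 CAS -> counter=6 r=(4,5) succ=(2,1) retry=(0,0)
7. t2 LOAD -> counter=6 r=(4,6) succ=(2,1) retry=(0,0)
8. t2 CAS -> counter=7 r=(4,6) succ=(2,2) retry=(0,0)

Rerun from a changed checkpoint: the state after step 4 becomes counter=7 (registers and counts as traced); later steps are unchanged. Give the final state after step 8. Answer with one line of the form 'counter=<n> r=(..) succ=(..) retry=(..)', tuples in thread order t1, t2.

state after step 4 := counter=7 r=(4,0) succ=(2,0) retry=(0,0)
5. t2 LOAD -> counter=7 r=(4,7) succ=(2,0) retry=(0,0)
6. t2 CAS -> counter=8 r=(4,7) succ=(2,1) retry=(0,0)
7. t2 LOAD -> counter=8 r=(4,8) succ=(2,1) retry=(0,0)
8. t2 CAS -> counter=9 r=(4,8) succ=(2,2) retry=(0,0)

counter=9 r=(4,8) succ=(2,2) retry=(0,0)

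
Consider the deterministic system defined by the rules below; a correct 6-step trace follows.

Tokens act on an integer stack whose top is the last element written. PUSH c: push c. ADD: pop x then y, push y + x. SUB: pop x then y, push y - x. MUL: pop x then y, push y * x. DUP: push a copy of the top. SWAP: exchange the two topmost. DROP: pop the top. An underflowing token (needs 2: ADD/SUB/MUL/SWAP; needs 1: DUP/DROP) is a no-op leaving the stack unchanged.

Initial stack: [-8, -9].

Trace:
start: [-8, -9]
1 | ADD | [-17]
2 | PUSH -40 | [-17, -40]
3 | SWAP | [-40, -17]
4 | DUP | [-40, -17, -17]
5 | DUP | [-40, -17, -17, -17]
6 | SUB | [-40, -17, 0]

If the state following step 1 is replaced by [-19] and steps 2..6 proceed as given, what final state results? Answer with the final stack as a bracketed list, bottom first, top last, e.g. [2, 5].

state after step 1 := [-19]
2 | PUSH -40 | [-19, -40]
3 | SWAP | [-40, -19]
4 | DUP | [-40, -19, -19]
5 | DUP | [-40, -19, -19, -19]
6 | SUB | [-40, -19, 0]

[-40, -19, 0]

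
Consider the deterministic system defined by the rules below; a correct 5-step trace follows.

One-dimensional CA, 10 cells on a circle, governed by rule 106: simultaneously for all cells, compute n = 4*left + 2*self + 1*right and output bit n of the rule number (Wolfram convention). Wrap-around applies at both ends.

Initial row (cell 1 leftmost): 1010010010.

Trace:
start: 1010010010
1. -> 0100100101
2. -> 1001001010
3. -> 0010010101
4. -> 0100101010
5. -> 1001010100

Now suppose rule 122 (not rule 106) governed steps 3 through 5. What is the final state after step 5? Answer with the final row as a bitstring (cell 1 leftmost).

1000001101

(re-executing steps 3..5 under rule 122; state before step 3: 1001001010)
3. -> 0110110101
4. -> 1111111010
5. -> 1000001101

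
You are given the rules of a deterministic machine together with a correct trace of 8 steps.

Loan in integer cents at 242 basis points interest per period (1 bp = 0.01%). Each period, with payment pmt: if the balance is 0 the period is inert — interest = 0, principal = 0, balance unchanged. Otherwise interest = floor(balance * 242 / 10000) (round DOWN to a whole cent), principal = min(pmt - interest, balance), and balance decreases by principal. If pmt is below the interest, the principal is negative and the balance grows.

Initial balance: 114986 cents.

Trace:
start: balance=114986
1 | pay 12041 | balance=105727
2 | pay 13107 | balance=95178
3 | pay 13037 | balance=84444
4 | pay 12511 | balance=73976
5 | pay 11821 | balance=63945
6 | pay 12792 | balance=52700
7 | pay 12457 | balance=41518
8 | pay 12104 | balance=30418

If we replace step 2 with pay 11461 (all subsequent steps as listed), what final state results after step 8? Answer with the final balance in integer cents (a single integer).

(re-executing from step 2 with the substitution; state before step 2: balance=105727)
2 | pay 11461 | balance=96824
3 | pay 13037 | balance=86130
4 | pay 12511 | balance=75703
5 | pay 11821 | balance=65714
6 | pay 12792 | balance=54512
7 | pay 12457 | balance=43374
8 | pay 12104 | balance=32319

32319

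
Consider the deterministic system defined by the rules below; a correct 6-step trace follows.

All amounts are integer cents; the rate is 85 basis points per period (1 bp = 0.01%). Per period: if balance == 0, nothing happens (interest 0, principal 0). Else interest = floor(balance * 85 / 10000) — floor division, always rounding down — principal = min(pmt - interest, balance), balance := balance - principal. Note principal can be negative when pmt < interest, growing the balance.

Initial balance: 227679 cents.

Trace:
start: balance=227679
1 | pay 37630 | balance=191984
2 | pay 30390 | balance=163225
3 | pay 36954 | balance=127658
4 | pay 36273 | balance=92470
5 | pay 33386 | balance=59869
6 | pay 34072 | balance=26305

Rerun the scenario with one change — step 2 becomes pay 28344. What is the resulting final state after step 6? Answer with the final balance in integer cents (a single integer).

(re-executing from step 2 with the substitution; state before step 2: balance=191984)
2 | pay 28344 | balance=165271
3 | pay 36954 | balance=129721
4 | pay 36273 | balance=94550
5 | pay 33386 | balance=61967
6 | pay 34072 | balance=28421

28421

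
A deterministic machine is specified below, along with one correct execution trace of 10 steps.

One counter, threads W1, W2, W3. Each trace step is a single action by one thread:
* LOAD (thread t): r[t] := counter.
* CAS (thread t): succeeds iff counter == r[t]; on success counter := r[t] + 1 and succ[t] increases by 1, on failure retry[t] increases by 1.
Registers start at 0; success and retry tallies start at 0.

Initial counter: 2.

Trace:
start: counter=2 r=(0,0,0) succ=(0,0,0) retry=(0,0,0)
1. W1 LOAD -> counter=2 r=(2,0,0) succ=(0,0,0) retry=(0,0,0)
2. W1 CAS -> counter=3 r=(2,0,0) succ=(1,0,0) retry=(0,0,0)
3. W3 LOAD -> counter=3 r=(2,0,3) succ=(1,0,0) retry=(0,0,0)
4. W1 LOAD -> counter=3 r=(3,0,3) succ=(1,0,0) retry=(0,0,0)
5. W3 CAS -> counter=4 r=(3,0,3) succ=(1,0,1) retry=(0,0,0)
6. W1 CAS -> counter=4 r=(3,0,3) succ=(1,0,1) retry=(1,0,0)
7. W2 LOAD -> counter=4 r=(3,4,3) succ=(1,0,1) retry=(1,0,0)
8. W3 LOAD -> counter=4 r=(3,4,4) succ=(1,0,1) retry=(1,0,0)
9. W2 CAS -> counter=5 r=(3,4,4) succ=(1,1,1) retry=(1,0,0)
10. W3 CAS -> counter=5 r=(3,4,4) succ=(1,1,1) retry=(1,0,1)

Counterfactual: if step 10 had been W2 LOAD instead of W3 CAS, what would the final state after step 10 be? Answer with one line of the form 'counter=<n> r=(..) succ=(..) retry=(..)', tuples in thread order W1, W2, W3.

counter=5 r=(3,5,4) succ=(1,1,1) retry=(1,0,0)

(re-executing from step 10 with the substitution; state before step 10: counter=5 r=(3,4,4) succ=(1,1,1) retry=(1,0,0))
10. W2 LOAD -> counter=5 r=(3,5,4) succ=(1,1,1) retry=(1,0,0)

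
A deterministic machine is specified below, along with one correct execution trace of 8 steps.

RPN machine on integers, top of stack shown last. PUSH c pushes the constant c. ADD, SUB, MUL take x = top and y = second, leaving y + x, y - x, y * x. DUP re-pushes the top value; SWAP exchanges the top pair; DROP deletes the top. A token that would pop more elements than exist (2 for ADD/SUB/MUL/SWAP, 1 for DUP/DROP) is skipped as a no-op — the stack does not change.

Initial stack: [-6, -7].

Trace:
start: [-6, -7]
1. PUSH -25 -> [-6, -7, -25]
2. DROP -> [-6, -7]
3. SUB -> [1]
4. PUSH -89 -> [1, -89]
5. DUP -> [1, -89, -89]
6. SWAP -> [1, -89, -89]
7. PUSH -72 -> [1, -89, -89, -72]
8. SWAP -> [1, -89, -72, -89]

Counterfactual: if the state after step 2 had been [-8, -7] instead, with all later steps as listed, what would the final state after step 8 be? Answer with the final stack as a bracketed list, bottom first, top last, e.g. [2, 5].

[-1, -89, -72, -89]

state after step 2 := [-8, -7]
3. SUB -> [-1]
4. PUSH -89 -> [-1, -89]
5. DUP -> [-1, -89, -89]
6. SWAP -> [-1, -89, -89]
7. PUSH -72 -> [-1, -89, -89, -72]
8. SWAP -> [-1, -89, -72, -89]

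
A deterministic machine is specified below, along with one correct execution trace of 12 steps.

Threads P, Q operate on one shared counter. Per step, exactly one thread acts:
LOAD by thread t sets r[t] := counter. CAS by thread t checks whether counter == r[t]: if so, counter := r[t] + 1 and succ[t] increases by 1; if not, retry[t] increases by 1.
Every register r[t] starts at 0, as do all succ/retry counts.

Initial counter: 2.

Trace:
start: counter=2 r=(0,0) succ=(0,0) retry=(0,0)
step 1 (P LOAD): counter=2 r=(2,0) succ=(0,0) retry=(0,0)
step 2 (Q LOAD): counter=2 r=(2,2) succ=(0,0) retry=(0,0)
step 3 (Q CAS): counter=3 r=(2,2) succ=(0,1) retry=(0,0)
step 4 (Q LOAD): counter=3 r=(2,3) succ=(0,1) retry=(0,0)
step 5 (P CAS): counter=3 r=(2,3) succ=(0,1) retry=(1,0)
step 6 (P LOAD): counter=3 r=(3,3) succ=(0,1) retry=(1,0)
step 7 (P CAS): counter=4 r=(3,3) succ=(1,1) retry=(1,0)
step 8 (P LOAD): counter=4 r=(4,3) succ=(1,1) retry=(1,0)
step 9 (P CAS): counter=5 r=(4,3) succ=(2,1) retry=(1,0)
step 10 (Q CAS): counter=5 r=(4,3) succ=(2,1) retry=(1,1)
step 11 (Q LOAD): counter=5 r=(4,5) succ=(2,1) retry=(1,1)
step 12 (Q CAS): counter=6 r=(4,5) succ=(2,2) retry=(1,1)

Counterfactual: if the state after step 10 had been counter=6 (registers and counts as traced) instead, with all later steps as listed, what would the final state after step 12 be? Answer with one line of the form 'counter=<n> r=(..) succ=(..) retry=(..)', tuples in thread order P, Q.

state after step 10 := counter=6 r=(4,3) succ=(2,1) retry=(1,1)
step 11 (Q LOAD): counter=6 r=(4,6) succ=(2,1) retry=(1,1)
step 12 (Q CAS): counter=7 r=(4,6) succ=(2,2) retry=(1,1)

counter=7 r=(4,6) succ=(2,2) retry=(1,1)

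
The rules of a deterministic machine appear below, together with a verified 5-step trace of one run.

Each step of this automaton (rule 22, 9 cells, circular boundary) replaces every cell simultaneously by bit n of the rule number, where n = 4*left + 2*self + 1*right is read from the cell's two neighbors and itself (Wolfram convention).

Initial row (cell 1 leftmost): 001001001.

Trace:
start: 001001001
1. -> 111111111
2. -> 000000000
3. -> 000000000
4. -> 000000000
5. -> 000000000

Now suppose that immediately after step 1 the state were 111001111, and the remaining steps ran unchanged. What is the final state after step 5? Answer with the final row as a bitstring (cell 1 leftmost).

state after step 1 := 111001111
2. -> 000110000
3. -> 001001000
4. -> 011111100
5. -> 100000010

100000010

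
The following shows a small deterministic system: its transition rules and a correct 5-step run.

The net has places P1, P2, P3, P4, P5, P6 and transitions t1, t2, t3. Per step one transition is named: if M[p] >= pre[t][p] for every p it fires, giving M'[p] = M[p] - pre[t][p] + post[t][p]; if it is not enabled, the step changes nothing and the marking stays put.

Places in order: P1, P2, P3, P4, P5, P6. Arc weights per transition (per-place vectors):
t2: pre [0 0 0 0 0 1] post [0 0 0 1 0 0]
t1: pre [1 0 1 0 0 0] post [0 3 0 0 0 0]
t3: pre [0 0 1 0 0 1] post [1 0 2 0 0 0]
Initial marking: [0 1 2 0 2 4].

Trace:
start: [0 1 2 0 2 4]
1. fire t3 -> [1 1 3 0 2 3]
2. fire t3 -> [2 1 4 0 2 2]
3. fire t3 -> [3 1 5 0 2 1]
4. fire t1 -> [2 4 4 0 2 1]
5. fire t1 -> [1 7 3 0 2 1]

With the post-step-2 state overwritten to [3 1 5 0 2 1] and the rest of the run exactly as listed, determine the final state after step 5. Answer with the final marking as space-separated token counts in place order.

state after step 2 := [3 1 5 0 2 1]
3. fire t3 -> [4 1 6 0 2 0]
4. fire t1 -> [3 4 5 0 2 0]
5. fire t1 -> [2 7 4 0 2 0]

2 7 4 0 2 0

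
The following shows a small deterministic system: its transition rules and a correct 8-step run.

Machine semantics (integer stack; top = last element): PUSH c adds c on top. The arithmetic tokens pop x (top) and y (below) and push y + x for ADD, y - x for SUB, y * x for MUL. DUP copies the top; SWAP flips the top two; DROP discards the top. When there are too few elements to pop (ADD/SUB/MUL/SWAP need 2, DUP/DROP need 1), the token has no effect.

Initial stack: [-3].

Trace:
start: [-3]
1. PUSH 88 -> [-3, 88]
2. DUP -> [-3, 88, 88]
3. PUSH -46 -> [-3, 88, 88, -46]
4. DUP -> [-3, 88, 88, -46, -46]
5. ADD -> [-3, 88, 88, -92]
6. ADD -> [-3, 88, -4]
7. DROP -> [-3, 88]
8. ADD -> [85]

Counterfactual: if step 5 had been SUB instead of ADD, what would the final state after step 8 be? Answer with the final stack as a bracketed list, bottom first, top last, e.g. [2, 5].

(re-executing from step 5 with the substitution; state before step 5: [-3, 88, 88, -46, -46])
5. SUB -> [-3, 88, 88, 0]
6. ADD -> [-3, 88, 88]
7. DROP -> [-3, 88]
8. ADD -> [85]

[85]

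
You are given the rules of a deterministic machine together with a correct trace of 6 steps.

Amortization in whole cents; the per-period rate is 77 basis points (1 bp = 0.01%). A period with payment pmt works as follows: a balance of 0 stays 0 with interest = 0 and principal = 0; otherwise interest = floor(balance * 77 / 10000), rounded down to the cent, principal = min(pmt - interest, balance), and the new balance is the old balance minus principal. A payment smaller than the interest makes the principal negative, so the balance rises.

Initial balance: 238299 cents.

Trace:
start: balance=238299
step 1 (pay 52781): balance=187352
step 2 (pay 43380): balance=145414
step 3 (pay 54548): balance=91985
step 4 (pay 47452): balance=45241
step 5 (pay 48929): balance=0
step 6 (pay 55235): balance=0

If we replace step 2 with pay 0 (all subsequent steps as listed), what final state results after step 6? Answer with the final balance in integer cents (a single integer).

0

(re-executing from step 2 with the substitution; state before step 2: balance=187352)
step 2 (pay 0): balance=188794
step 3 (pay 54548): balance=135699
step 4 (pay 47452): balance=89291
step 5 (pay 48929): balance=41049
step 6 (pay 55235): balance=0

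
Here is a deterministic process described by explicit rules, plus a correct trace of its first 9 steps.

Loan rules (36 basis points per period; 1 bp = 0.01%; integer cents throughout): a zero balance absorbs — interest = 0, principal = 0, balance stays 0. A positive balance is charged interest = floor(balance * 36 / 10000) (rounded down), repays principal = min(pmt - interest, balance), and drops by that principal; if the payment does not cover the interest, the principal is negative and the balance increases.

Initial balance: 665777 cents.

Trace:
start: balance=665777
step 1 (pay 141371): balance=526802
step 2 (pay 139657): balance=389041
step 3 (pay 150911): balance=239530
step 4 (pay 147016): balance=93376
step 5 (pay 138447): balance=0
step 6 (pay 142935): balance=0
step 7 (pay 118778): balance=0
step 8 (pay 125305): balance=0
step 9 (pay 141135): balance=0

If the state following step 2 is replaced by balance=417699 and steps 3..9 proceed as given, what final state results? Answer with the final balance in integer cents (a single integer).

0

state after step 2 := balance=417699
step 3 (pay 150911): balance=268291
step 4 (pay 147016): balance=122240
step 5 (pay 138447): balance=0
step 6 (pay 142935): balance=0
step 7 (pay 118778): balance=0
step 8 (pay 125305): balance=0
step 9 (pay 141135): balance=0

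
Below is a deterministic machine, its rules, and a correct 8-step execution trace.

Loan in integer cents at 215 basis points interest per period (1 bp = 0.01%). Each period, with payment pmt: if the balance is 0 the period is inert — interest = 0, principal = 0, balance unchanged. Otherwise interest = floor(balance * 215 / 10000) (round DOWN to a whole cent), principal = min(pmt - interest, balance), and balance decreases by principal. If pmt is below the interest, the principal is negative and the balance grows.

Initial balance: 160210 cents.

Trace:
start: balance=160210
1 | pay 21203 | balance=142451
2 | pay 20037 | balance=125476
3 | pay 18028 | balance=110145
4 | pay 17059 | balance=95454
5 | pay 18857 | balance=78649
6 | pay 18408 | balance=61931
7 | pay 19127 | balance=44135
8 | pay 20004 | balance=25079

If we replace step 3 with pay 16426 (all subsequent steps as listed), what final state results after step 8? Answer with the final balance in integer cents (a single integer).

26861

(re-executing from step 3 with the substitution; state before step 3: balance=125476)
3 | pay 16426 | balance=111747
4 | pay 17059 | balance=97090
5 | pay 18857 | balance=80320
6 | pay 18408 | balance=63638
7 | pay 19127 | balance=45879
8 | pay 20004 | balance=26861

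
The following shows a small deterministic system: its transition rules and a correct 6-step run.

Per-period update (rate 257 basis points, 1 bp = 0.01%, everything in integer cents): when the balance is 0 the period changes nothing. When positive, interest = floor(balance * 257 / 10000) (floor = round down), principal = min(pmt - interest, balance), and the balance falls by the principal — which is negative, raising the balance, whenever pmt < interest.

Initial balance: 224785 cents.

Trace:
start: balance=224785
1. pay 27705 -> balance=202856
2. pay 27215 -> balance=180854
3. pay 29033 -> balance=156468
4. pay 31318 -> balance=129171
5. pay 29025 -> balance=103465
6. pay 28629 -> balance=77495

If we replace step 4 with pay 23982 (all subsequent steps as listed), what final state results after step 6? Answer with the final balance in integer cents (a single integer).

85213

(re-executing from step 4 with the substitution; state before step 4: balance=156468)
4. pay 23982 -> balance=136507
5. pay 29025 -> balance=110990
6. pay 28629 -> balance=85213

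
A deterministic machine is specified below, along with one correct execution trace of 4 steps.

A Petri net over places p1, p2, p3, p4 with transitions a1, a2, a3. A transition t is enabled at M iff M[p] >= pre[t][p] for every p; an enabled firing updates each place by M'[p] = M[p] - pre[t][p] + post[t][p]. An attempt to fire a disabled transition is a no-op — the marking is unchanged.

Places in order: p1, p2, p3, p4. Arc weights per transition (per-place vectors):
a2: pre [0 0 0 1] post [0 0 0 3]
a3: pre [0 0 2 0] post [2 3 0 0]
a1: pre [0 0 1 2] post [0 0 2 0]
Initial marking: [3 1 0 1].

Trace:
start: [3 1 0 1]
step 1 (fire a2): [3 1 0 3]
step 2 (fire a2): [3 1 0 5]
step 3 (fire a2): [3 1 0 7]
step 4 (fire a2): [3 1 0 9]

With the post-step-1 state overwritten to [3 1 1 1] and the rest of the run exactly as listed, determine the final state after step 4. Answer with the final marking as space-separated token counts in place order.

state after step 1 := [3 1 1 1]
step 2 (fire a2): [3 1 1 3]
step 3 (fire a2): [3 1 1 5]
step 4 (fire a2): [3 1 1 7]

3 1 1 7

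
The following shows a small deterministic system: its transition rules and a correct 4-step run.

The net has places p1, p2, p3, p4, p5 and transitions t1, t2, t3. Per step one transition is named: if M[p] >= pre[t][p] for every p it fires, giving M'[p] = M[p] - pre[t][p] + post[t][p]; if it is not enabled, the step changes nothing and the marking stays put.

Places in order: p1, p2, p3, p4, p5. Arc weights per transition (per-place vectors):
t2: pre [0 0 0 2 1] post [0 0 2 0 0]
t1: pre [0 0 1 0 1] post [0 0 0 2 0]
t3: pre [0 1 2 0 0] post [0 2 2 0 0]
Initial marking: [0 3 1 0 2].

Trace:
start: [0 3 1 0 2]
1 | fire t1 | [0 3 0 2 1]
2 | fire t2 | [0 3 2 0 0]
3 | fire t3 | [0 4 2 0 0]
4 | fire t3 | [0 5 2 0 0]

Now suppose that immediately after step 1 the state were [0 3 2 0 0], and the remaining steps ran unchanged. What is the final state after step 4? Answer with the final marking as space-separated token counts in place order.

0 5 2 0 0

state after step 1 := [0 3 2 0 0]
2 | fire t2 | [0 3 2 0 0]
3 | fire t3 | [0 4 2 0 0]
4 | fire t3 | [0 5 2 0 0]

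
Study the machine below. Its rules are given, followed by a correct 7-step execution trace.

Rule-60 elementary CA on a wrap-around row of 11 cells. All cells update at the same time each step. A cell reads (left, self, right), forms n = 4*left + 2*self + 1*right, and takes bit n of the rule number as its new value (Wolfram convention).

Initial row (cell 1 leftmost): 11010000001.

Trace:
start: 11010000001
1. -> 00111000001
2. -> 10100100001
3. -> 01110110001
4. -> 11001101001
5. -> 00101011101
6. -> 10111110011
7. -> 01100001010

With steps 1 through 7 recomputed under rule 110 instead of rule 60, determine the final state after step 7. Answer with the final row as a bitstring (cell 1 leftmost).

00110000001

(re-executing steps 1..7 under rule 110; state before step 1: 11010000001)
1. -> 01110000011
2. -> 11010000111
3. -> 01110001100
4. -> 11010011100
5. -> 11110110101
6. -> 00011111111
7. -> 00110000001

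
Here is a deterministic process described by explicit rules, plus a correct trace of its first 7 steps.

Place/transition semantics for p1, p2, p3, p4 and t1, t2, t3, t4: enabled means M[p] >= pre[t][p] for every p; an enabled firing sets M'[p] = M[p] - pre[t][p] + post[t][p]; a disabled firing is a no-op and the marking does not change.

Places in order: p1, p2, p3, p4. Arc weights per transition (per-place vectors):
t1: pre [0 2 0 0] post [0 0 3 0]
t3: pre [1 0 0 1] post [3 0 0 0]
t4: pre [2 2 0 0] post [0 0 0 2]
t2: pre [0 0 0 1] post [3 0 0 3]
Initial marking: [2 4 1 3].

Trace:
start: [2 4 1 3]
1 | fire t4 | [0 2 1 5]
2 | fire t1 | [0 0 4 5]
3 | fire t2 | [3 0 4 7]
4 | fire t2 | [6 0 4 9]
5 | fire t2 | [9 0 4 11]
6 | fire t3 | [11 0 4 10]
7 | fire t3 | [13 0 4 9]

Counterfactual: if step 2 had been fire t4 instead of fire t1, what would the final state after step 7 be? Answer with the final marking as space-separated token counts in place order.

13 2 1 9

(re-executing from step 2 with the substitution; state before step 2: [0 2 1 5])
2 | fire t4 | [0 2 1 5]
3 | fire t2 | [3 2 1 7]
4 | fire t2 | [6 2 1 9]
5 | fire t2 | [9 2 1 11]
6 | fire t3 | [11 2 1 10]
7 | fire t3 | [13 2 1 9]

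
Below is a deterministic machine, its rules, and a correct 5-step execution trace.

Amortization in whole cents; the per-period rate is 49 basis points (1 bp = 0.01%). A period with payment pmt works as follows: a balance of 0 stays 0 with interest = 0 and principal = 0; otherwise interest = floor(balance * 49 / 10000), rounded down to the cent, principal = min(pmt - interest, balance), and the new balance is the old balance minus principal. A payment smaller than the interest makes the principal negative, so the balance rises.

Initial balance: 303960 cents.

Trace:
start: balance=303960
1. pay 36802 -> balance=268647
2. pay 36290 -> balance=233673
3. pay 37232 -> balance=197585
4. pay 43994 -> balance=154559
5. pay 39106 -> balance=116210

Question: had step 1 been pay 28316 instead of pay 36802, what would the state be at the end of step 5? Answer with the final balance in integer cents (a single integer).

124863

(re-executing from step 1 with the substitution; state before step 1: balance=303960)
1. pay 28316 -> balance=277133
2. pay 36290 -> balance=242200
3. pay 37232 -> balance=206154
4. pay 43994 -> balance=163170
5. pay 39106 -> balance=124863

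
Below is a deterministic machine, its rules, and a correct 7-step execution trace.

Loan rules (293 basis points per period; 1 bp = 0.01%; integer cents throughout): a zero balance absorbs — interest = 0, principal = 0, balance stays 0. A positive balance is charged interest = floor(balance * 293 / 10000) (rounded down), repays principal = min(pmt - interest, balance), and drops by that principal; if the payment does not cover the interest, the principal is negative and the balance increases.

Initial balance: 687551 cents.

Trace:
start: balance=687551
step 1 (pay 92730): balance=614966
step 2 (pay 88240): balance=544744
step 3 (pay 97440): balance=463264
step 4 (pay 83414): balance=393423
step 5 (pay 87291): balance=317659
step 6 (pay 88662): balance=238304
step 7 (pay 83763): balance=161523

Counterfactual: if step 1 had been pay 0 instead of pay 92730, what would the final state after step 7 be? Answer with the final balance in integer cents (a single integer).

(re-executing from step 1 with the substitution; state before step 1: balance=687551)
step 1 (pay 0): balance=707696
step 2 (pay 88240): balance=640191
step 3 (pay 97440): balance=561508
step 4 (pay 83414): balance=494546
step 5 (pay 87291): balance=421745
step 6 (pay 88662): balance=345440
step 7 (pay 83763): balance=271798

271798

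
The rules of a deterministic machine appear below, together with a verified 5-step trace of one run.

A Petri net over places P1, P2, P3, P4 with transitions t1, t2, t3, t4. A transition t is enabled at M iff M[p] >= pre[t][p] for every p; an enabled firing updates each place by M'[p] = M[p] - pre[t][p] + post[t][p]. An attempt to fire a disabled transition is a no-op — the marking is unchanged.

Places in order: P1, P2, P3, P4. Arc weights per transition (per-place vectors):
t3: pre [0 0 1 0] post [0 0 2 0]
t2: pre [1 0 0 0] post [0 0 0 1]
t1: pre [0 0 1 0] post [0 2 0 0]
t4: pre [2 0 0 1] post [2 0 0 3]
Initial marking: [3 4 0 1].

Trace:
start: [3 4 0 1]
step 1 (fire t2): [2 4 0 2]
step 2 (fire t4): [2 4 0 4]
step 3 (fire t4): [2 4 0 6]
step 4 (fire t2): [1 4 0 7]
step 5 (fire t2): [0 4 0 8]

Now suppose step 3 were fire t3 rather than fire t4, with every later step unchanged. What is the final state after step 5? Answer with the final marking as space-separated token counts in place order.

(re-executing from step 3 with the substitution; state before step 3: [2 4 0 4])
step 3 (fire t3): [2 4 0 4]
step 4 (fire t2): [1 4 0 5]
step 5 (fire t2): [0 4 0 6]

0 4 0 6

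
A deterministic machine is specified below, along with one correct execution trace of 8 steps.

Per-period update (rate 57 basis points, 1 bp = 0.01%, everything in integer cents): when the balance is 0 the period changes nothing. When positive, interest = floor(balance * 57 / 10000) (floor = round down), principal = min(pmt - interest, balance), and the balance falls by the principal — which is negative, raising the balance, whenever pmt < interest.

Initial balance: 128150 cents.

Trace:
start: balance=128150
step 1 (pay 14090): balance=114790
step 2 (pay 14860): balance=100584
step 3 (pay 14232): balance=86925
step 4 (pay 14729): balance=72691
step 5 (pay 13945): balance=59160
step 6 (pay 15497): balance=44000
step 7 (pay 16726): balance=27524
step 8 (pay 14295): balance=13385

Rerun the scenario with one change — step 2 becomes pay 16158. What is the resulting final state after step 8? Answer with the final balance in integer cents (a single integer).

(re-executing from step 2 with the substitution; state before step 2: balance=114790)
step 2 (pay 16158): balance=99286
step 3 (pay 14232): balance=85619
step 4 (pay 14729): balance=71378
step 5 (pay 13945): balance=57839
step 6 (pay 15497): balance=42671
step 7 (pay 16726): balance=26188
step 8 (pay 14295): balance=12042

12042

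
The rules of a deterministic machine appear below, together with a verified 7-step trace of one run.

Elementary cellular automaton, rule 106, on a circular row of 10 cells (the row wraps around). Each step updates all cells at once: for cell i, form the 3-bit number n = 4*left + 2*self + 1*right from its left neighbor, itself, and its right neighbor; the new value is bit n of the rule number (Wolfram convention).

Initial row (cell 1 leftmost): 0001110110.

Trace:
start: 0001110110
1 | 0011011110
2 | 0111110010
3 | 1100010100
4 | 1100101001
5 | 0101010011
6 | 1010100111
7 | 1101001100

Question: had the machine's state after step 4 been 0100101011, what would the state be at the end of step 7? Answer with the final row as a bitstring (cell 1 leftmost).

0101011101

state after step 4 := 0100101011
5 | 1001010111
6 | 1010101100
7 | 0101011101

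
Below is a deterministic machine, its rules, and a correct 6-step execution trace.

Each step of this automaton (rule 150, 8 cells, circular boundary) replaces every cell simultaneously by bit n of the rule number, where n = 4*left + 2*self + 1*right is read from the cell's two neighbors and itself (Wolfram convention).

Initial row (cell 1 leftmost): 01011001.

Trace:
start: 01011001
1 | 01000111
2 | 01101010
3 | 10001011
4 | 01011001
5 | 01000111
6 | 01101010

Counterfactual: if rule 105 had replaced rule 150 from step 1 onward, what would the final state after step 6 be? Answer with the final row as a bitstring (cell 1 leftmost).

(re-executing steps 1..6 under rule 105; state before step 1: 01011001)
1 | 10111000
2 | 01101010
3 | 01110100
4 | 01011001
5 | 10111000
6 | 01101010

01101010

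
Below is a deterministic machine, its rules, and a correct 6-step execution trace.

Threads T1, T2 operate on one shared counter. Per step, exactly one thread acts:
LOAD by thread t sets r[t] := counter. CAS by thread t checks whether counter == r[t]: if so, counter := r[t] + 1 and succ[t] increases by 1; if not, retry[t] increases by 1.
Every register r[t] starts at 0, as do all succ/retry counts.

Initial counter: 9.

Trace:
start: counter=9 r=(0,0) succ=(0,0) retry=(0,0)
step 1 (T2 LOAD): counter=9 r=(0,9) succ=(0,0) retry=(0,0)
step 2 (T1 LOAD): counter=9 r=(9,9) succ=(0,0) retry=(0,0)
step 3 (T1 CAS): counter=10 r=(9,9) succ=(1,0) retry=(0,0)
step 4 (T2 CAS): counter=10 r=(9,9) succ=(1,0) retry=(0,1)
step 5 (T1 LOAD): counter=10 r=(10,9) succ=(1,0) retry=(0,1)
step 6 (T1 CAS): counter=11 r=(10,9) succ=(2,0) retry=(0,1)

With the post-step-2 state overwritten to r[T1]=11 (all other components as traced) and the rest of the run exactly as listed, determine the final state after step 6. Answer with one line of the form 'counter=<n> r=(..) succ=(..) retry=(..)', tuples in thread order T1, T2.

counter=11 r=(10,9) succ=(1,1) retry=(1,0)

state after step 2 := counter=9 r=(11,9) succ=(0,0) retry=(0,0)
step 3 (T1 CAS): counter=9 r=(11,9) succ=(0,0) retry=(1,0)
step 4 (T2 CAS): counter=10 r=(11,9) succ=(0,1) retry=(1,0)
step 5 (T1 LOAD): counter=10 r=(10,9) succ=(0,1) retry=(1,0)
step 6 (T1 CAS): counter=11 r=(10,9) succ=(1,1) retry=(1,0)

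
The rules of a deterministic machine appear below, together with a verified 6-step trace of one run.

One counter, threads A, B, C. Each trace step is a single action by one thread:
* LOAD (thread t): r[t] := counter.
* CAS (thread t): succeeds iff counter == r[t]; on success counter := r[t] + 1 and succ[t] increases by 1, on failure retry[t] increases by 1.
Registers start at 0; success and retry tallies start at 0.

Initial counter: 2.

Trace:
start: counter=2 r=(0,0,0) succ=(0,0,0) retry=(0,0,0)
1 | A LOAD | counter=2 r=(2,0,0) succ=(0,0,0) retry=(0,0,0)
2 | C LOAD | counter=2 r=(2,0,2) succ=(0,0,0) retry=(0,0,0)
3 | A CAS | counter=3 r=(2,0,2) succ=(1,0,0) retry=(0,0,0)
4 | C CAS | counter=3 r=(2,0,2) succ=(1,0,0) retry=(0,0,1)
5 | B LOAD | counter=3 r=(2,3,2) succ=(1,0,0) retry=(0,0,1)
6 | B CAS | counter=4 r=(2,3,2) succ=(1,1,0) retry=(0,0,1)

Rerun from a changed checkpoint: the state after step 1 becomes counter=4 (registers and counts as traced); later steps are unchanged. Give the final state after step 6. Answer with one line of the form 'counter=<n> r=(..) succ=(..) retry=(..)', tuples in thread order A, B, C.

state after step 1 := counter=4 r=(2,0,0) succ=(0,0,0) retry=(0,0,0)
2 | C LOAD | counter=4 r=(2,0,4) succ=(0,0,0) retry=(0,0,0)
3 | A CAS | counter=4 r=(2,0,4) succ=(0,0,0) retry=(1,0,0)
4 | C CAS | counter=5 r=(2,0,4) succ=(0,0,1) retry=(1,0,0)
5 | B LOAD | counter=5 r=(2,5,4) succ=(0,0,1) retry=(1,0,0)
6 | B CAS | counter=6 r=(2,5,4) succ=(0,1,1) retry=(1,0,0)

counter=6 r=(2,5,4) succ=(0,1,1) retry=(1,0,0)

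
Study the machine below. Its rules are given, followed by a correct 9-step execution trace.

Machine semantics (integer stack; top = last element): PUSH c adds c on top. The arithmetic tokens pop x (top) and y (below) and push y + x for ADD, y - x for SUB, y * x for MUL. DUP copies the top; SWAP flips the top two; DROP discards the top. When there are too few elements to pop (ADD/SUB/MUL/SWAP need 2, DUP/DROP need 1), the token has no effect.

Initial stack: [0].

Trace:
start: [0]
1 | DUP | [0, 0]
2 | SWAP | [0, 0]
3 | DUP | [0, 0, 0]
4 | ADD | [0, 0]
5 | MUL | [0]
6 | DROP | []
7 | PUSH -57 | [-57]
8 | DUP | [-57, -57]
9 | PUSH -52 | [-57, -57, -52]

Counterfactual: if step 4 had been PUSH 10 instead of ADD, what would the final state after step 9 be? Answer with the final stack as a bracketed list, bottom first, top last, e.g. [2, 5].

(re-executing from step 4 with the substitution; state before step 4: [0, 0, 0])
4 | PUSH 10 | [0, 0, 0, 10]
5 | MUL | [0, 0, 0]
6 | DROP | [0, 0]
7 | PUSH -57 | [0, 0, -57]
8 | DUP | [0, 0, -57, -57]
9 | PUSH -52 | [0, 0, -57, -57, -52]

[0, 0, -57, -57, -52]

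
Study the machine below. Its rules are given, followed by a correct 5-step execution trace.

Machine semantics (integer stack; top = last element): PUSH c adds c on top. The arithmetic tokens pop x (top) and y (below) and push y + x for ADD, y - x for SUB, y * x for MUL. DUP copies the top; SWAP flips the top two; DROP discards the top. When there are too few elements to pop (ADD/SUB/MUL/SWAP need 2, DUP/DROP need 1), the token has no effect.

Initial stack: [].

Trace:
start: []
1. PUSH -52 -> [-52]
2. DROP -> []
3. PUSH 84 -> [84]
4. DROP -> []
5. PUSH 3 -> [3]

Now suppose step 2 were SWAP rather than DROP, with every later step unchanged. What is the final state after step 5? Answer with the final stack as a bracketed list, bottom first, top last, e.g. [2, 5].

(re-executing from step 2 with the substitution; state before step 2: [-52])
2. SWAP -> [-52]
3. PUSH 84 -> [-52, 84]
4. DROP -> [-52]
5. PUSH 3 -> [-52, 3]

[-52, 3]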